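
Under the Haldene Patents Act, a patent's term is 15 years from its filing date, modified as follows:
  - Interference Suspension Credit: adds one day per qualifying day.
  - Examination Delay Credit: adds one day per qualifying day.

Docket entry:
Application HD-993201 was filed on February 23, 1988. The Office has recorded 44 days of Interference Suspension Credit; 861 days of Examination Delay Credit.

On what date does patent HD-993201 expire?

August 16, 2005

Base term: filing date + 15 years → 23 February 2003.
Interference Suspension Credit: +44 days → 8 April 2003.
Examination Delay Credit: +861 days → 16 August 2005.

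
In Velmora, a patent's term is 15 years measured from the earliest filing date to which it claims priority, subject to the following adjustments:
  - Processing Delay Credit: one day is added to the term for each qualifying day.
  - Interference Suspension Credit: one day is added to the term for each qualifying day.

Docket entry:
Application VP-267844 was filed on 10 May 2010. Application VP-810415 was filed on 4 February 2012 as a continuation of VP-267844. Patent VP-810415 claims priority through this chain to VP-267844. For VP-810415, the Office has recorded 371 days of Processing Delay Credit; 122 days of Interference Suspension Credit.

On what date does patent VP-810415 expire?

Earliest priority filing: 10 May 2010.
Base term: 10 May 2010 + 15 years → 10 May 2025.
Processing Delay Credit: +371 days → 16 May 2026.
Interference Suspension Credit: +122 days → 15 September 2026.

2026-09-15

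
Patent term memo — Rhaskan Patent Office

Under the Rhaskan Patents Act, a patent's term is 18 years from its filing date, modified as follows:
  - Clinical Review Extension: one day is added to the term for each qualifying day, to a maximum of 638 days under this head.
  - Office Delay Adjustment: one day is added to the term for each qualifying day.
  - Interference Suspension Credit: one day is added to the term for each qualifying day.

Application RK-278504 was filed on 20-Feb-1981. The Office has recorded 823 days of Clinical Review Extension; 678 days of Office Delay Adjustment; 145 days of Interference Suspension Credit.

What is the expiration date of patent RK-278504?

Base term: filing date + 18 years → 20 February 1999.
Clinical Review Extension: 823 days claimed exceeds the 638-day cap, so +638 days → 19 November 2000.
Office Delay Adjustment: +678 days → 28 September 2002.
Interference Suspension Credit: +145 days → 20 February 2003.

February 20, 2003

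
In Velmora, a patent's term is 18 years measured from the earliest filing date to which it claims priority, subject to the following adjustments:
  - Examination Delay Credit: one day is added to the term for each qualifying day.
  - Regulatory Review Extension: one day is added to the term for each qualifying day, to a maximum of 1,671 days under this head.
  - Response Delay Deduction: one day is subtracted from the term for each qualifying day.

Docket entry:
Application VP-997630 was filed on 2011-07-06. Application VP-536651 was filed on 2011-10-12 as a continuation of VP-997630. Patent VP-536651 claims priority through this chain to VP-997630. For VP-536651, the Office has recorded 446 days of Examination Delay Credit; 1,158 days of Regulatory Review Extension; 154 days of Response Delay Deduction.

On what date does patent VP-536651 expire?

Earliest priority filing: 6 July 2011.
Base term: 6 July 2011 + 18 years → 6 July 2029.
Examination Delay Credit: +446 days → 25 September 2030.
Regulatory Review Extension: 1158 days (within the 1671-day cap) → +1158 days → 26 November 2033.
Response Delay Deduction: −154 days → 25 June 2033.

2033-06-25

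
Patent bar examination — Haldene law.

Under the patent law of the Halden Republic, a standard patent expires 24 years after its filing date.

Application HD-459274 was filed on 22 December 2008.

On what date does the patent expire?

2032-12-22

Filing date + 24 years → 22 December 2032.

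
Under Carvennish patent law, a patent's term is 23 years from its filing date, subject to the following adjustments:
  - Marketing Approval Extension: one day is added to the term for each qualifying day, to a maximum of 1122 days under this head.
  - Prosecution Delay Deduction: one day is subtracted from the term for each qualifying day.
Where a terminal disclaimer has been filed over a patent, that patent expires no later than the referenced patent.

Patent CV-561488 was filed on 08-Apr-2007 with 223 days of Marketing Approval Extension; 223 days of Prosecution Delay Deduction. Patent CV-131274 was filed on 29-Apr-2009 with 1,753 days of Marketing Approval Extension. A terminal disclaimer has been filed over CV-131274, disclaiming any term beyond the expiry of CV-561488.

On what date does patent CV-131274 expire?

April 8, 2030

Natural term of CV-131274:
  Base: filing + 23 years → 29 April 2032.
  Marketing Approval Extension: 1753 days claimed exceeds the 1122-day cap, so +1122 days → 26 May 2035.
Expiry of referenced patent CV-561488:
  Base: filing + 23 years → 8 April 2030.
  Marketing Approval Extension: 223 days (within the 1122-day cap) → +223 days → 17 November 2030.
  Prosecution Delay Deduction: −223 days → 8 April 2030.
Terminal disclaimer: CV-131274 expires on the earlier of 26 May 2035 and 8 April 2030.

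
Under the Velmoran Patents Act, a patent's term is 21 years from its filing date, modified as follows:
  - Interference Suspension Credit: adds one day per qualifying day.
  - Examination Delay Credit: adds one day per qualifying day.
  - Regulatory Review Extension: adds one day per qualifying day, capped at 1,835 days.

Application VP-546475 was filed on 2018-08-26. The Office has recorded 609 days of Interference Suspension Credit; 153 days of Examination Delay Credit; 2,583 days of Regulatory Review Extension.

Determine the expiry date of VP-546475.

October 5, 2046

Base term: filing date + 21 years → 26 August 2039.
Interference Suspension Credit: +609 days → 26 April 2041.
Examination Delay Credit: +153 days → 26 September 2041.
Regulatory Review Extension: 2583 days claimed exceeds the 1835-day cap, so +1835 days → 5 October 2046.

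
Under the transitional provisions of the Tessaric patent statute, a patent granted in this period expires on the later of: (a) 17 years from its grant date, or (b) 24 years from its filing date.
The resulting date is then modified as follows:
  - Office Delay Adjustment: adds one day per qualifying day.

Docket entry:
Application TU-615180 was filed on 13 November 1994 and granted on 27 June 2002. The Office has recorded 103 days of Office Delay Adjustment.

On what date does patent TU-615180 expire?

October 8, 2019

(a) grant + 17 years → 27 June 2019.
(b) filing + 24 years → 13 November 2018.
Later of the two: 27 June 2019.
Office Delay Adjustment: +103 days → 8 October 2019.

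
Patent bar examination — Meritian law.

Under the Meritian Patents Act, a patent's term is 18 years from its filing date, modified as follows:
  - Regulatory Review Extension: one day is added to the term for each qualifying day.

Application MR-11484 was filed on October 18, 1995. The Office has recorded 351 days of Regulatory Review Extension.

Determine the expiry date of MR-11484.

Base term: filing date + 18 years → 18 October 2013.
Regulatory Review Extension: +351 days → 4 October 2014.

2014-10-04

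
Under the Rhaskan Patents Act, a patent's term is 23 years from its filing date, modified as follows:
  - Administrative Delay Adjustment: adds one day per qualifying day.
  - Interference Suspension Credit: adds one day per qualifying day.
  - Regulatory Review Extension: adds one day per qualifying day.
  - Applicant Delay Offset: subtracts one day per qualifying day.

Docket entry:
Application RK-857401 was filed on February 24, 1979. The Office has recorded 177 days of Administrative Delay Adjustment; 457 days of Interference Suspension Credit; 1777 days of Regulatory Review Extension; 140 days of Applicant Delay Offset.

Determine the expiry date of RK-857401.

Base term: filing date + 23 years → 24 February 2002.
Administrative Delay Adjustment: +177 days → 20 August 2002.
Interference Suspension Credit: +457 days → 20 November 2003.
Regulatory Review Extension: +1777 days → 1 October 2008.
Applicant Delay Offset: −140 days → 14 May 2008.

2008-05-14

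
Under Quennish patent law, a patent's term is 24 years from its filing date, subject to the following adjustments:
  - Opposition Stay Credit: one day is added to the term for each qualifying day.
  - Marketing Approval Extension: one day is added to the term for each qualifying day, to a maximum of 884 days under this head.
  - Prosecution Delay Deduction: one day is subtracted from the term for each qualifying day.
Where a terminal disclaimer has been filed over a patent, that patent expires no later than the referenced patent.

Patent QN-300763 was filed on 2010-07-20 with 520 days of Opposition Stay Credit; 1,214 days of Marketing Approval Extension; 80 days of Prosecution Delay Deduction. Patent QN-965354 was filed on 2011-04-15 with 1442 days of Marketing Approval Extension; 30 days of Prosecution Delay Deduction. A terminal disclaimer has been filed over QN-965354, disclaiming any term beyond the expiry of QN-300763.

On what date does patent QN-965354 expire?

Natural term of QN-965354:
  Base: filing + 24 years → 15 April 2035.
  Marketing Approval Extension: 1442 days claimed exceeds the 884-day cap, so +884 days → 15 September 2037.
  Prosecution Delay Deduction: −30 days → 16 August 2037.
Expiry of referenced patent QN-300763:
  Base: filing + 24 years → 20 July 2034.
  Opposition Stay Credit: +520 days → 22 December 2035.
  Marketing Approval Extension: 1214 days claimed exceeds the 884-day cap, so +884 days → 24 May 2038.
  Prosecution Delay Deduction: −80 days → 5 March 2038.
Terminal disclaimer: QN-965354 expires on the earlier of 16 August 2037 and 5 March 2038.

August 16, 2037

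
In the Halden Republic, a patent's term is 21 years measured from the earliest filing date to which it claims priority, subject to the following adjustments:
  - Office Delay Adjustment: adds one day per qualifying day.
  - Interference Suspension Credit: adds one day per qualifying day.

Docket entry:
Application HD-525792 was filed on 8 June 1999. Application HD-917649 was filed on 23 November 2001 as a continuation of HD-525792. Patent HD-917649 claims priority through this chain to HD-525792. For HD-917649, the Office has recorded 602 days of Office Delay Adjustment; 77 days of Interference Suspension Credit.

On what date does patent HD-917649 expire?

April 18, 2022

Earliest priority filing: 8 June 1999.
Base term: 8 June 1999 + 21 years → 8 June 2020.
Office Delay Adjustment: +602 days → 31 January 2022.
Interference Suspension Credit: +77 days → 18 April 2022.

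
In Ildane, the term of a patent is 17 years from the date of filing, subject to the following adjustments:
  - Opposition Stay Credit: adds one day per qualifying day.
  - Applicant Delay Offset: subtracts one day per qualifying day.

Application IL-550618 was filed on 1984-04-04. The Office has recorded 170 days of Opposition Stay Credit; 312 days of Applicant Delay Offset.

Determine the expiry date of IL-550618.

Base term: filing date + 17 years → 4 April 2001.
Opposition Stay Credit: +170 days → 21 September 2001.
Applicant Delay Offset: −312 days → 13 November 2000.

November 13, 2000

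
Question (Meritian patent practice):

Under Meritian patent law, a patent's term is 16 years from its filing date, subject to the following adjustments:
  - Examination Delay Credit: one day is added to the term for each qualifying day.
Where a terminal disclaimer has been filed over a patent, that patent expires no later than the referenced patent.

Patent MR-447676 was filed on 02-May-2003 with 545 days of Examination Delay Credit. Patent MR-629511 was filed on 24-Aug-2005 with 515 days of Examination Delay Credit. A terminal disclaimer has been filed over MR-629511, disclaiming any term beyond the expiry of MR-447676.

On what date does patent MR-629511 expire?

October 28, 2020

Natural term of MR-629511:
  Base: filing + 16 years → 24 August 2021.
  Examination Delay Credit: +515 days → 21 January 2023.
Expiry of referenced patent MR-447676:
  Base: filing + 16 years → 2 May 2019.
  Examination Delay Credit: +545 days → 28 October 2020.
Terminal disclaimer: MR-629511 expires on the earlier of 21 January 2023 and 28 October 2020.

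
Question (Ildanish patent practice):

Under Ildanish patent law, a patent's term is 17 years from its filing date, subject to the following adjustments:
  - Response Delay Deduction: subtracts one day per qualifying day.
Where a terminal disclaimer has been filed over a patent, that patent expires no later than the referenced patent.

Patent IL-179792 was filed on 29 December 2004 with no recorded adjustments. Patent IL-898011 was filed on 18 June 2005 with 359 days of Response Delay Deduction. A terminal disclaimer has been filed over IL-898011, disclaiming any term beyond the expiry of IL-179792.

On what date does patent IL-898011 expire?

2021-06-24

Natural term of IL-898011:
  Base: filing + 17 years → 18 June 2022.
  Response Delay Deduction: −359 days → 24 June 2021.
Expiry of referenced patent IL-179792:
  Base: filing + 17 years → 29 December 2021.
Terminal disclaimer: IL-898011 expires on the earlier of 24 June 2021 and 29 December 2021.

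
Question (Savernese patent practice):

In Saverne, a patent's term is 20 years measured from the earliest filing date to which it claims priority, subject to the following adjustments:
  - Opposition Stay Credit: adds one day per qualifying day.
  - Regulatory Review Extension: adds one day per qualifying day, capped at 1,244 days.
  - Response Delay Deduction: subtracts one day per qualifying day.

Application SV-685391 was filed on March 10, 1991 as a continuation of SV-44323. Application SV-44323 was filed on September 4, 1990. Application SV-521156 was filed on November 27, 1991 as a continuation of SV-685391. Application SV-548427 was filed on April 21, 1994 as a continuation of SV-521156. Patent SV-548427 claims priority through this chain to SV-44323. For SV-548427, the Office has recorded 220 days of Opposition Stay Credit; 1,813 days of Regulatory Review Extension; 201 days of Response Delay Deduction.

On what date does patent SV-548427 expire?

Earliest priority filing: 4 September 1990.
Base term: 4 September 1990 + 20 years → 4 September 2010.
Opposition Stay Credit: +220 days → 12 April 2011.
Regulatory Review Extension: 1813 days claimed exceeds the 1244-day cap, so +1244 days → 7 September 2014.
Response Delay Deduction: −201 days → 18 February 2014.

2014-02-18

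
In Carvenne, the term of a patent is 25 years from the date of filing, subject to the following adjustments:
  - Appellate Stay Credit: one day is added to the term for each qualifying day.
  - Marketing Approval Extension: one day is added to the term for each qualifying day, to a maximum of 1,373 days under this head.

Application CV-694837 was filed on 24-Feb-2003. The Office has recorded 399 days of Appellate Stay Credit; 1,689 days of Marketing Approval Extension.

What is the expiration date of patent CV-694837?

Base term: filing date + 25 years → 24 February 2028.
Appellate Stay Credit: +399 days → 29 March 2029.
Marketing Approval Extension: 1689 days claimed exceeds the 1373-day cap, so +1373 days → 31 December 2032.

December 31, 2032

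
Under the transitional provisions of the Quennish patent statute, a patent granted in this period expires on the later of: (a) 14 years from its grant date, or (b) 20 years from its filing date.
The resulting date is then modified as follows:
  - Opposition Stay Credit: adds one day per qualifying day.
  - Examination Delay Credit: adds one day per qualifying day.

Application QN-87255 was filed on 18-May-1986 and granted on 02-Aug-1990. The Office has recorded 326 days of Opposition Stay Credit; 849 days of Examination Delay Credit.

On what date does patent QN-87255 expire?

2009-08-05

(a) grant + 14 years → 2 August 2004.
(b) filing + 20 years → 18 May 2006.
Later of the two: 18 May 2006.
Opposition Stay Credit: +326 days → 9 April 2007.
Examination Delay Credit: +849 days → 5 August 2009.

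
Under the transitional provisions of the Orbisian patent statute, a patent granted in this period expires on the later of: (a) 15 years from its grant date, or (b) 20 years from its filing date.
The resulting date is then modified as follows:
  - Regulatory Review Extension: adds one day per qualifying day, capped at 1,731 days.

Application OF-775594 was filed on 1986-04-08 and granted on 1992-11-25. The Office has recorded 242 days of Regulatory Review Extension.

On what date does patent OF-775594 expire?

(a) grant + 15 years → 25 November 2007.
(b) filing + 20 years → 8 April 2006.
Later of the two: 25 November 2007.
Regulatory Review Extension: 242 days (within the 1731-day cap) → +242 days → 24 July 2008.

July 24, 2008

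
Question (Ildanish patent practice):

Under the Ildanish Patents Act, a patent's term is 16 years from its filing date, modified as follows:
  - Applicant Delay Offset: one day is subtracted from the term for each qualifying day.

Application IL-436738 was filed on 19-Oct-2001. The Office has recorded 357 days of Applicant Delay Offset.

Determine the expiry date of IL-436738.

2016-10-27

Base term: filing date + 16 years → 19 October 2017.
Applicant Delay Offset: −357 days → 27 October 2016.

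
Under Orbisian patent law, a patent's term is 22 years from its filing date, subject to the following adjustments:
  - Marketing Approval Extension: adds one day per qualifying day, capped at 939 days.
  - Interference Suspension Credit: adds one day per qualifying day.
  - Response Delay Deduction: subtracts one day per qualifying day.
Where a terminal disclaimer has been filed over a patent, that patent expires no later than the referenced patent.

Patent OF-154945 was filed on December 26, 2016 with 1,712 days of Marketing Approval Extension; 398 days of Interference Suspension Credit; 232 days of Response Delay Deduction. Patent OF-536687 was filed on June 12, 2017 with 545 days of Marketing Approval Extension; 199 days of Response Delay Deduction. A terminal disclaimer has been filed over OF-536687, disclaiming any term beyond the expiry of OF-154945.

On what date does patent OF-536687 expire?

2040-05-23

Natural term of OF-536687:
  Base: filing + 22 years → 12 June 2039.
  Marketing Approval Extension: 545 days (within the 939-day cap) → +545 days → 8 December 2040.
  Response Delay Deduction: −199 days → 23 May 2040.
Expiry of referenced patent OF-154945:
  Base: filing + 22 years → 26 December 2038.
  Marketing Approval Extension: 1712 days claimed exceeds the 939-day cap, so +939 days → 22 July 2041.
  Interference Suspension Credit: +398 days → 24 August 2042.
  Response Delay Deduction: −232 days → 4 January 2042.
Terminal disclaimer: OF-536687 expires on the earlier of 23 May 2040 and 4 January 2042.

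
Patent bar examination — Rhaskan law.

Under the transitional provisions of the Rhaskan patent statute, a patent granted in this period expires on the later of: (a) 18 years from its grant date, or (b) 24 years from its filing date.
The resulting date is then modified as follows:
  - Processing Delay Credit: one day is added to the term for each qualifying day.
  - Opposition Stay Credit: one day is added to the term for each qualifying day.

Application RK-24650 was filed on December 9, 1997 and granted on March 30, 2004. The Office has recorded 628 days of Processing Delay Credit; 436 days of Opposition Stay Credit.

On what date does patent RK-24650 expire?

February 26, 2025

(a) grant + 18 years → 30 March 2022.
(b) filing + 24 years → 9 December 2021.
Later of the two: 30 March 2022.
Processing Delay Credit: +628 days → 18 December 2023.
Opposition Stay Credit: +436 days → 26 February 2025.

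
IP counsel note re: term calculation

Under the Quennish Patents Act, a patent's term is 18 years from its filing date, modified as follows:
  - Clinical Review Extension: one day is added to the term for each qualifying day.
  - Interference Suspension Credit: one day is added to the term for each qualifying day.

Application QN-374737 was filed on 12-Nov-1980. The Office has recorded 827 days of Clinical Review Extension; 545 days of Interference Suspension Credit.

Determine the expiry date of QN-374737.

August 15, 2002

Base term: filing date + 18 years → 12 November 1998.
Clinical Review Extension: +827 days → 16 February 2001.
Interference Suspension Credit: +545 days → 15 August 2002.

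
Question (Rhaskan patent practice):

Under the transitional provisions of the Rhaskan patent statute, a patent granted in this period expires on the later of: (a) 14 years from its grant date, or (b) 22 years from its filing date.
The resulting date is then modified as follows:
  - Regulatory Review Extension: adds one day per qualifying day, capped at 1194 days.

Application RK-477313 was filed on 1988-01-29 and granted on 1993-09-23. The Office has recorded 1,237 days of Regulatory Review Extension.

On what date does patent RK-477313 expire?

2013-05-07

(a) grant + 14 years → 23 September 2007.
(b) filing + 22 years → 29 January 2010.
Later of the two: 29 January 2010.
Regulatory Review Extension: 1237 days claimed exceeds the 1194-day cap, so +1194 days → 7 May 2013.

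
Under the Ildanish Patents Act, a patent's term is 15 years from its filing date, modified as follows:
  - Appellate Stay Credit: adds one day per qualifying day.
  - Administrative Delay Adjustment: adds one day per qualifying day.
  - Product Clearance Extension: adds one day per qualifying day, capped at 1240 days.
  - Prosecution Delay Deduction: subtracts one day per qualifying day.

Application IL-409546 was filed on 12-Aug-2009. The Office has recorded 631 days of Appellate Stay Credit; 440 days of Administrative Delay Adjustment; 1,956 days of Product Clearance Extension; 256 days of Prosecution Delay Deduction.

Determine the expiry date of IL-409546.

March 29, 2030

Base term: filing date + 15 years → 12 August 2024.
Appellate Stay Credit: +631 days → 5 May 2026.
Administrative Delay Adjustment: +440 days → 19 July 2027.
Product Clearance Extension: 1956 days claimed exceeds the 1240-day cap, so +1240 days → 10 December 2030.
Prosecution Delay Deduction: −256 days → 29 March 2030.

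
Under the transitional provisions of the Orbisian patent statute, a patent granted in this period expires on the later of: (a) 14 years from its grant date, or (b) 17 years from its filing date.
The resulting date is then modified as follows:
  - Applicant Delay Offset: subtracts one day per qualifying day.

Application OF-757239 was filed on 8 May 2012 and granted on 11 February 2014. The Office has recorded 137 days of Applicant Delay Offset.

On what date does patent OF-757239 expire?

(a) grant + 14 years → 11 February 2028.
(b) filing + 17 years → 8 May 2029.
Later of the two: 8 May 2029.
Applicant Delay Offset: −137 days → 22 December 2028.

2028-12-22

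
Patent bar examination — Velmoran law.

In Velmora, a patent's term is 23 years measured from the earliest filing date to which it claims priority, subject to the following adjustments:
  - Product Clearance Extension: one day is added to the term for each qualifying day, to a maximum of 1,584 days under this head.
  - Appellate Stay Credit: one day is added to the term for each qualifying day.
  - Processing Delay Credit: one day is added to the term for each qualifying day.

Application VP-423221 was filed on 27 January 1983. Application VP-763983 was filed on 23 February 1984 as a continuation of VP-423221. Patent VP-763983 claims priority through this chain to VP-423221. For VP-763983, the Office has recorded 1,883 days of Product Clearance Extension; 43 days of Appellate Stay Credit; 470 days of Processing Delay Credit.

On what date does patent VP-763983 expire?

2011-10-25

Earliest priority filing: 27 January 1983.
Base term: 27 January 1983 + 23 years → 27 January 2006.
Product Clearance Extension: 1883 days claimed exceeds the 1584-day cap, so +1584 days → 30 May 2010.
Appellate Stay Credit: +43 days → 12 July 2010.
Processing Delay Credit: +470 days → 25 October 2011.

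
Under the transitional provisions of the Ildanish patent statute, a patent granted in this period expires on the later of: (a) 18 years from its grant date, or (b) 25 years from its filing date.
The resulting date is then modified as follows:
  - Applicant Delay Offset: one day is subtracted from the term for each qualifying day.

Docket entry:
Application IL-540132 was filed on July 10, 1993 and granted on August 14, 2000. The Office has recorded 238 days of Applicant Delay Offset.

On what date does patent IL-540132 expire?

(a) grant + 18 years → 14 August 2018.
(b) filing + 25 years → 10 July 2018.
Later of the two: 14 August 2018.
Applicant Delay Offset: −238 days → 19 December 2017.

December 19, 2017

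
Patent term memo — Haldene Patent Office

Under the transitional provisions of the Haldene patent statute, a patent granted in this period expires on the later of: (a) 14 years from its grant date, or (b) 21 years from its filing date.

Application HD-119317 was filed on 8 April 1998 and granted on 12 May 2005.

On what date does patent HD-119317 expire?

2019-05-12

(a) grant + 14 years → 12 May 2019.
(b) filing + 21 years → 8 April 2019.
Later of the two: 12 May 2019.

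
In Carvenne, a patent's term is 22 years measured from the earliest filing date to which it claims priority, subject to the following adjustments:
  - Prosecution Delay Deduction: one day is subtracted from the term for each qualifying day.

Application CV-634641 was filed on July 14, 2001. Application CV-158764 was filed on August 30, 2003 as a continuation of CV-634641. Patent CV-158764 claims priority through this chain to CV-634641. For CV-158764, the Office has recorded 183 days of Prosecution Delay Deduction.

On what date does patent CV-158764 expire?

Earliest priority filing: 14 July 2001.
Base term: 14 July 2001 + 22 years → 14 July 2023.
Prosecution Delay Deduction: −183 days → 12 January 2023.

January 12, 2023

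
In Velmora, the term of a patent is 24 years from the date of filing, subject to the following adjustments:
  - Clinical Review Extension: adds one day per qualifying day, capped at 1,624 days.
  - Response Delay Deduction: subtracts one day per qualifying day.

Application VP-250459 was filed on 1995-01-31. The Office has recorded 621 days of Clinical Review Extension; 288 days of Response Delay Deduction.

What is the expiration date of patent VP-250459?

December 30, 2019

Base term: filing date + 24 years → 31 January 2019.
Clinical Review Extension: 621 days (within the 1624-day cap) → +621 days → 13 October 2020.
Response Delay Deduction: −288 days → 30 December 2019.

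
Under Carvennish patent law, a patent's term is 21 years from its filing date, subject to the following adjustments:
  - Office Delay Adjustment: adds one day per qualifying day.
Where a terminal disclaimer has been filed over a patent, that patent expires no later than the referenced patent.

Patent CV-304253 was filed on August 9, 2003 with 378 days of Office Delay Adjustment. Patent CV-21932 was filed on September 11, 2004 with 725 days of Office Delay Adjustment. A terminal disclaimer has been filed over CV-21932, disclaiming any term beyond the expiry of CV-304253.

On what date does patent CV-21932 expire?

Natural term of CV-21932:
  Base: filing + 21 years → 11 September 2025.
  Office Delay Adjustment: +725 days → 6 September 2027.
Expiry of referenced patent CV-304253:
  Base: filing + 21 years → 9 August 2024.
  Office Delay Adjustment: +378 days → 22 August 2025.
Terminal disclaimer: CV-21932 expires on the earlier of 6 September 2027 and 22 August 2025.

August 22, 2025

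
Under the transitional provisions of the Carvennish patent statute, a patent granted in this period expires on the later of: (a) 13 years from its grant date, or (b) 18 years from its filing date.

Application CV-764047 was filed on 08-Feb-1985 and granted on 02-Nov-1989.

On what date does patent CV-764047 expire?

2003-02-08

(a) grant + 13 years → 2 November 2002.
(b) filing + 18 years → 8 February 2003.
Later of the two: 8 February 2003.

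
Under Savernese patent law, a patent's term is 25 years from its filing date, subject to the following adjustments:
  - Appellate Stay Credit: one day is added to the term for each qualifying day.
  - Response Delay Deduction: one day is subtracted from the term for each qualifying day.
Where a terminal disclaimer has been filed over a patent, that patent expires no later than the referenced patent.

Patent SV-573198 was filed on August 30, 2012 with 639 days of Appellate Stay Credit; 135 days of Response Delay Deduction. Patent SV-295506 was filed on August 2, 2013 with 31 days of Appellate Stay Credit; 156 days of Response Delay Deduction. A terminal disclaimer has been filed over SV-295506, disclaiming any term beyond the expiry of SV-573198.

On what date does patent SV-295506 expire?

March 30, 2038

Natural term of SV-295506:
  Base: filing + 25 years → 2 August 2038.
  Appellate Stay Credit: +31 days → 2 September 2038.
  Response Delay Deduction: −156 days → 30 March 2038.
Expiry of referenced patent SV-573198:
  Base: filing + 25 years → 30 August 2037.
  Appellate Stay Credit: +639 days → 31 May 2039.
  Response Delay Deduction: −135 days → 16 January 2039.
Terminal disclaimer: SV-295506 expires on the earlier of 30 March 2038 and 16 January 2039.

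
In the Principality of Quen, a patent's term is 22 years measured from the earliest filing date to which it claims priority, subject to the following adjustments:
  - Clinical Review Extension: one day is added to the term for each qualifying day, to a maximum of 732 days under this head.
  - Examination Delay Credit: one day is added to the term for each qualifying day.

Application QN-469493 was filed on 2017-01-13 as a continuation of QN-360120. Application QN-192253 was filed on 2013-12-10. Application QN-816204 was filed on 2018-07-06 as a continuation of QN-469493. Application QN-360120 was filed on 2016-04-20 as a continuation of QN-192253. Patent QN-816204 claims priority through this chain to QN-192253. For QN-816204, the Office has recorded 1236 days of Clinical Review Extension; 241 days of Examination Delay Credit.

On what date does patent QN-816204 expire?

August 9, 2038

Earliest priority filing: 10 December 2013.
Base term: 10 December 2013 + 22 years → 10 December 2035.
Clinical Review Extension: 1236 days claimed exceeds the 732-day cap, so +732 days → 11 December 2037.
Examination Delay Credit: +241 days → 9 August 2038.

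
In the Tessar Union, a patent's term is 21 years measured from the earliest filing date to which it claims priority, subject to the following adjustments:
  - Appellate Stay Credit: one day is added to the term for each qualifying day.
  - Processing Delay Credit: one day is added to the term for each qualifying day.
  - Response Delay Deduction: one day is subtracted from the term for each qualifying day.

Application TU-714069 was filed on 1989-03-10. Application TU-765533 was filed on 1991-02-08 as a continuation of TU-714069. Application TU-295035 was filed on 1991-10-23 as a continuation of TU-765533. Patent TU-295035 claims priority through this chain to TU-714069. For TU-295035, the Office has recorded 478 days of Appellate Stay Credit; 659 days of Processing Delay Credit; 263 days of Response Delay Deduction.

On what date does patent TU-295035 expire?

2012-07-31

Earliest priority filing: 10 March 1989.
Base term: 10 March 1989 + 21 years → 10 March 2010.
Appellate Stay Credit: +478 days → 1 July 2011.
Processing Delay Credit: +659 days → 20 April 2013.
Response Delay Deduction: −263 days → 31 July 2012.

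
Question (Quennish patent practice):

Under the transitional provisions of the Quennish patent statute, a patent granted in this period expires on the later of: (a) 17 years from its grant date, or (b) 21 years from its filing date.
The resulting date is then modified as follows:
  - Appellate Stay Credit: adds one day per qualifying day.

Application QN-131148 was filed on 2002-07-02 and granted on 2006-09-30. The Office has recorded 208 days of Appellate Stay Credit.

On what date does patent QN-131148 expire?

(a) grant + 17 years → 30 September 2023.
(b) filing + 21 years → 2 July 2023.
Later of the two: 30 September 2023.
Appellate Stay Credit: +208 days → 25 April 2024.

2024-04-25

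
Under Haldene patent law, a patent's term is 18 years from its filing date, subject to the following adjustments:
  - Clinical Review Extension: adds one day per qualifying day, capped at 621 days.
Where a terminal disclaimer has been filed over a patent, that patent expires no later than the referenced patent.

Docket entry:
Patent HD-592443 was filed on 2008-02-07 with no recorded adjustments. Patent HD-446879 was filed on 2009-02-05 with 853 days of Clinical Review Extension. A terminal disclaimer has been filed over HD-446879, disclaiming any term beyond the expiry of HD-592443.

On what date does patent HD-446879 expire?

Natural term of HD-446879:
  Base: filing + 18 years → 5 February 2027.
  Clinical Review Extension: 853 days claimed exceeds the 621-day cap, so +621 days → 18 October 2028.
Expiry of referenced patent HD-592443:
  Base: filing + 18 years → 7 February 2026.
Terminal disclaimer: HD-446879 expires on the earlier of 18 October 2028 and 7 February 2026.

2026-02-07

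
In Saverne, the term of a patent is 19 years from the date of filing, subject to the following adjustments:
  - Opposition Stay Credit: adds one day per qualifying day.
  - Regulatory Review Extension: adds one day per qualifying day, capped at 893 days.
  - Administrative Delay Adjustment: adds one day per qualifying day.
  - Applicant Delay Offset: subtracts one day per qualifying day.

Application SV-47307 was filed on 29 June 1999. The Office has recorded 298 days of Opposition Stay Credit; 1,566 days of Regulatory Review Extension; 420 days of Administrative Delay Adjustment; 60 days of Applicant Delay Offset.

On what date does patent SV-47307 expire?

2022-09-27

Base term: filing date + 19 years → 29 June 2018.
Opposition Stay Credit: +298 days → 23 April 2019.
Regulatory Review Extension: 1566 days claimed exceeds the 893-day cap, so +893 days → 2 October 2021.
Administrative Delay Adjustment: +420 days → 26 November 2022.
Applicant Delay Offset: −60 days → 27 September 2022.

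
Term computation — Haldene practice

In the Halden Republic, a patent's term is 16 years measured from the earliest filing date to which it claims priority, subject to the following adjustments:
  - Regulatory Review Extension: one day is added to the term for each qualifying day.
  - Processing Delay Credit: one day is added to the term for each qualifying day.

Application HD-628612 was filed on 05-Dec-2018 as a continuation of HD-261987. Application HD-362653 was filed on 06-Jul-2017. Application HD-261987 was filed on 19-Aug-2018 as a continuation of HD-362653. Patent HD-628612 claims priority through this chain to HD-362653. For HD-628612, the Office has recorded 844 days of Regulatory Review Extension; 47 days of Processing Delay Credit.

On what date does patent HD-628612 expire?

Earliest priority filing: 6 July 2017.
Base term: 6 July 2017 + 16 years → 6 July 2033.
Regulatory Review Extension: +844 days → 28 October 2035.
Processing Delay Credit: +47 days → 14 December 2035.

December 14, 2035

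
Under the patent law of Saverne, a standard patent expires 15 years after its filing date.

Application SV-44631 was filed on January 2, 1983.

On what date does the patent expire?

1998-01-02

Filing date + 15 years → 2 January 1998.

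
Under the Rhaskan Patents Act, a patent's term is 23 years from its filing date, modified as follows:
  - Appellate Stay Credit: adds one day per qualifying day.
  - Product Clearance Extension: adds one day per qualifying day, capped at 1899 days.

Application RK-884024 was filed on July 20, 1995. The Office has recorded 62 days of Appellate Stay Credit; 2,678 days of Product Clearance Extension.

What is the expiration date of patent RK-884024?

Base term: filing date + 23 years → 20 July 2018.
Appellate Stay Credit: +62 days → 20 September 2018.
Product Clearance Extension: 2678 days claimed exceeds the 1899-day cap, so +1899 days → 2 December 2023.

2023-12-02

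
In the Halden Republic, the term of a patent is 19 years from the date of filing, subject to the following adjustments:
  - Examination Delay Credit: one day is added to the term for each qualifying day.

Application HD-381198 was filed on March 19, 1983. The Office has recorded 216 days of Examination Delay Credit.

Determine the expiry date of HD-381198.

October 21, 2002

Base term: filing date + 19 years → 19 March 2002.
Examination Delay Credit: +216 days → 21 October 2002.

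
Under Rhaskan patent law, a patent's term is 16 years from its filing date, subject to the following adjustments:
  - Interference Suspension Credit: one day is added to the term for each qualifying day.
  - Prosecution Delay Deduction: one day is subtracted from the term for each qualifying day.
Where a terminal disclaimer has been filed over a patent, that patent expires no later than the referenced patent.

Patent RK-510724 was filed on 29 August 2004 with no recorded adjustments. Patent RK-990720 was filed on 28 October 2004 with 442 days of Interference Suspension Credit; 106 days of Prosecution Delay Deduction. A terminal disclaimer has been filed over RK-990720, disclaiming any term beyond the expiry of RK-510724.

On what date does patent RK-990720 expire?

2020-08-29

Natural term of RK-990720:
  Base: filing + 16 years → 28 October 2020.
  Interference Suspension Credit: +442 days → 13 January 2022.
  Prosecution Delay Deduction: −106 days → 29 September 2021.
Expiry of referenced patent RK-510724:
  Base: filing + 16 years → 29 August 2020.
Terminal disclaimer: RK-990720 expires on the earlier of 29 September 2021 and 29 August 2020.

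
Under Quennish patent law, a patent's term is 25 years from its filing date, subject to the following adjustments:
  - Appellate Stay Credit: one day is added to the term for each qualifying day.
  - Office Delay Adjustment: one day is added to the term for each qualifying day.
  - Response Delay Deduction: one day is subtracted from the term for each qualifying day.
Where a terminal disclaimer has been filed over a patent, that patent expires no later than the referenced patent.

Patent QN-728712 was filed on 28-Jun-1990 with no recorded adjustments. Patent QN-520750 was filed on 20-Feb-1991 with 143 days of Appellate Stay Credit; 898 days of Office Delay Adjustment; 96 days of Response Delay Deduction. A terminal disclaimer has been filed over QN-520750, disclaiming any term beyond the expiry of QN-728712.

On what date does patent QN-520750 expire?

Natural term of QN-520750:
  Base: filing + 25 years → 20 February 2016.
  Appellate Stay Credit: +143 days → 12 July 2016.
  Office Delay Adjustment: +898 days → 27 December 2018.
  Response Delay Deduction: −96 days → 22 September 2018.
Expiry of referenced patent QN-728712:
  Base: filing + 25 years → 28 June 2015.
Terminal disclaimer: QN-520750 expires on the earlier of 22 September 2018 and 28 June 2015.

June 28, 2015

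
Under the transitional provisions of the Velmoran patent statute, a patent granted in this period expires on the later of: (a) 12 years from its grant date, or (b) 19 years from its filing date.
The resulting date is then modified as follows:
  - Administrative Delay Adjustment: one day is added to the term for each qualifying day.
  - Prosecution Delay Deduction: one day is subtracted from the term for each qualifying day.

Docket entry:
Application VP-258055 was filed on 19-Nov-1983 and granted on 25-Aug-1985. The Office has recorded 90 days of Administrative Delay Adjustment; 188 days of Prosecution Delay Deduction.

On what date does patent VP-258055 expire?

August 13, 2002

(a) grant + 12 years → 25 August 1997.
(b) filing + 19 years → 19 November 2002.
Later of the two: 19 November 2002.
Administrative Delay Adjustment: +90 days → 17 February 2003.
Prosecution Delay Deduction: −188 days → 13 August 2002.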